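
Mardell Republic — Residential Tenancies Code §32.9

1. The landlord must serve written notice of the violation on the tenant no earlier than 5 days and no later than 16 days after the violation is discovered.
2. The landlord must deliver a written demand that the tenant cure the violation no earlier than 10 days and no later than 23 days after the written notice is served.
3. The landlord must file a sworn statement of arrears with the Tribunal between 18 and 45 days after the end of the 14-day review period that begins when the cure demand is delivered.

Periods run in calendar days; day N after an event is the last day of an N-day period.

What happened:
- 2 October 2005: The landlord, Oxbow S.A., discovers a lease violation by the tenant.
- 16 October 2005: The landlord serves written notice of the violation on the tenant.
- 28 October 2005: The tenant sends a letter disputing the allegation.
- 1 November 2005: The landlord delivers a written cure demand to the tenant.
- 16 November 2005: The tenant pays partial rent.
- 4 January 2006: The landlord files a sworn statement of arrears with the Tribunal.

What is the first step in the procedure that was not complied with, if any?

Step 3

(1) the permitted window runs from 2 October 2005 + 5 = 7 October 2005 to 2 October 2005 + 16 = 18 October 2005; done 16 October 2005, which is between those dates.
(2) the permitted window runs from 16 October 2005 + 10 = 26 October 2005 to 16 October 2005 + 23 = 8 November 2005; 1 November 2005 falls inside that range.
(3) the permitted window runs from 15 November 2005 + 18 = 3 December 2005 to 15 November 2005 + 45 = 30 December 2005; 4 January 2006 is 5 days past the end of the window.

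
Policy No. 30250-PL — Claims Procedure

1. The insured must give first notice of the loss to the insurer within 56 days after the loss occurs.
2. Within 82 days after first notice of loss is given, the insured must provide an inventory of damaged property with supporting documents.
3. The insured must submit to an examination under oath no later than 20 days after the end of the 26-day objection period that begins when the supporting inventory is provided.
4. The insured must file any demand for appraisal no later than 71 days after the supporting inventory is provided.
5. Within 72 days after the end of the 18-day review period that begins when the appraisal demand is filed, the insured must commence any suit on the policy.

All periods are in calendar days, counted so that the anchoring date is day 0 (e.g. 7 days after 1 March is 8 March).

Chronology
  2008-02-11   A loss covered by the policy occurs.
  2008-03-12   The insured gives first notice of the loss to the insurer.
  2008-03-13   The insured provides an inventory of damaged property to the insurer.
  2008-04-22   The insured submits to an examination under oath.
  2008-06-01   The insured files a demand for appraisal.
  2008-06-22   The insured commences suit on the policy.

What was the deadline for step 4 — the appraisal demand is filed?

Step 4 runs from 2008-03-13, when the supporting inventory is provided. 71 days after 2008-03-13 is 2008-05-23.

2008-05-23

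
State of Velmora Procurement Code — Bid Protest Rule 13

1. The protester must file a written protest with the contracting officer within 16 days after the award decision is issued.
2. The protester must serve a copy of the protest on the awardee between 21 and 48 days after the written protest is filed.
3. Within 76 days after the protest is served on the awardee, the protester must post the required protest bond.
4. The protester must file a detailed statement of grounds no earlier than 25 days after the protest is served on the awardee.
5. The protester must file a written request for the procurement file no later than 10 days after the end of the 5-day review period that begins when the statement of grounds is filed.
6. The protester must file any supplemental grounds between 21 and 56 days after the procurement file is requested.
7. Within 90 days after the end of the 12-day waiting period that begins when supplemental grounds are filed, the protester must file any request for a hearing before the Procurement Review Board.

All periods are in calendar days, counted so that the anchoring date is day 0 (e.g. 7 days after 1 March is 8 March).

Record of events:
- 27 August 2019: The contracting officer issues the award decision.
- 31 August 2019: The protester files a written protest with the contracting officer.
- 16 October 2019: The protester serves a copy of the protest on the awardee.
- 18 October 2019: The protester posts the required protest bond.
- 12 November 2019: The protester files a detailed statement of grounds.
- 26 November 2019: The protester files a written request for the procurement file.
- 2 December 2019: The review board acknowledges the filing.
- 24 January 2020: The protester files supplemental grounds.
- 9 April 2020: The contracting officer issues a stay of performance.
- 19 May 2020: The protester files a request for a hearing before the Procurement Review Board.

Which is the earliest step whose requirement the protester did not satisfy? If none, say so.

Step 6

Step 1 — counting 16 days from 27 August 2019 (when the award decision is issued) gives a deadline of 12 September 2019; completed 31 August 2019, before the deadline.
Step 2 — 21 and 48 days from 31 August 2019 (when the written protest is filed) are 21 September 2019 and 18 October 2019 respectively; 16 October 2019 falls inside that range.
Step 3 — counting 76 days from 16 October 2019 (when the protest is served on the awardee) gives a deadline of 31 December 2019; done 18 October 2019 — timely.
Step 4 — must wait 25 days from 16 October 2019 (when the protest is served on the awardee), so not before 10 November 2019; done 12 November 2019 — permitted.
Step 5 — counting 10 days from 17 November 2019 (end of the 5-day review period, which began when the statement of grounds is filed on 12 November 2019) gives a deadline of 27 November 2019; done 26 November 2019 — timely.
Step 6 — 21 and 56 days from 26 November 2019 (when the procurement file is requested) are 17 December 2019 and 21 January 2020 respectively; done 24 January 2020 — 3 days after the window closed.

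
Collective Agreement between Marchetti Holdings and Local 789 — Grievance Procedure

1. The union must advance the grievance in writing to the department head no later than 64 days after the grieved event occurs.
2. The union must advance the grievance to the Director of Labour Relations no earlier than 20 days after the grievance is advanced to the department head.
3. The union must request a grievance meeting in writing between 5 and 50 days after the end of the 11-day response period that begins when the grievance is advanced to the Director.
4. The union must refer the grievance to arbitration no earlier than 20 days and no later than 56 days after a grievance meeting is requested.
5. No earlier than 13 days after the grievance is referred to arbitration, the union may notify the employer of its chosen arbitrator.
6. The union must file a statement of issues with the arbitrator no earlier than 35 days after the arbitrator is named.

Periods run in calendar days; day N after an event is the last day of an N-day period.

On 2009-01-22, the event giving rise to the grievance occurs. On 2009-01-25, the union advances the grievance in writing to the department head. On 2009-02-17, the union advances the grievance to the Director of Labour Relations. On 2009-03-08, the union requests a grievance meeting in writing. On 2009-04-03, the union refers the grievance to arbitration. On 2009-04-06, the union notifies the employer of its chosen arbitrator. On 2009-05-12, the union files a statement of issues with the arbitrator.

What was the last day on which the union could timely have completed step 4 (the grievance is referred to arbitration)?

2009-05-03

Step 4 runs from 2009-03-08, when a grievance meeting is requested. The window is 20–56 days after 2009-03-08; it closes on 2009-05-03.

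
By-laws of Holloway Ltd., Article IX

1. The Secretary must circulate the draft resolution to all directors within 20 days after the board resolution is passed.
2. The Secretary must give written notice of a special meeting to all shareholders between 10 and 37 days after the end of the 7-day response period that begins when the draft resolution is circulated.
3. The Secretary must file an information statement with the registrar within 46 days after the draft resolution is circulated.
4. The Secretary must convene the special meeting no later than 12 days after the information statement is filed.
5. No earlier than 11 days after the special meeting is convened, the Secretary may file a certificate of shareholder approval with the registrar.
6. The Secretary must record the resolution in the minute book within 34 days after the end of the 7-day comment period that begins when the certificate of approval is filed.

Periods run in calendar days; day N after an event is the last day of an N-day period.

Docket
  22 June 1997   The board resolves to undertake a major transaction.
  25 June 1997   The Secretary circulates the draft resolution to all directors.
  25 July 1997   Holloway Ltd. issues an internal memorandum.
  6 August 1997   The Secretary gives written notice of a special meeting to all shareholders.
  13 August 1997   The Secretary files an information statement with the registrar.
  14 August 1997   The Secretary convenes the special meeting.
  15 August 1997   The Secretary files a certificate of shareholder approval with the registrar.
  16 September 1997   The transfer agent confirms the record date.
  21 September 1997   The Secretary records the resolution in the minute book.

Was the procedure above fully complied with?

Step 1 — counting 20 days from 22 June 1997 (when the board resolution is passed) gives a deadline of 12 July 1997; done 25 June 1997 — timely.
Step 2 — 10 and 37 days from 2 July 1997 (end of the 7-day response period, which began when the draft resolution is circulated on 25 June 1997) are 12 July 1997 and 8 August 1997 respectively; done 6 August 1997, which is between those dates.
Step 3 — counting 46 days from 25 June 1997 (when the draft resolution is circulated) gives a deadline of 10 August 1997; 13 August 1997 misses that deadline by 3 days.

No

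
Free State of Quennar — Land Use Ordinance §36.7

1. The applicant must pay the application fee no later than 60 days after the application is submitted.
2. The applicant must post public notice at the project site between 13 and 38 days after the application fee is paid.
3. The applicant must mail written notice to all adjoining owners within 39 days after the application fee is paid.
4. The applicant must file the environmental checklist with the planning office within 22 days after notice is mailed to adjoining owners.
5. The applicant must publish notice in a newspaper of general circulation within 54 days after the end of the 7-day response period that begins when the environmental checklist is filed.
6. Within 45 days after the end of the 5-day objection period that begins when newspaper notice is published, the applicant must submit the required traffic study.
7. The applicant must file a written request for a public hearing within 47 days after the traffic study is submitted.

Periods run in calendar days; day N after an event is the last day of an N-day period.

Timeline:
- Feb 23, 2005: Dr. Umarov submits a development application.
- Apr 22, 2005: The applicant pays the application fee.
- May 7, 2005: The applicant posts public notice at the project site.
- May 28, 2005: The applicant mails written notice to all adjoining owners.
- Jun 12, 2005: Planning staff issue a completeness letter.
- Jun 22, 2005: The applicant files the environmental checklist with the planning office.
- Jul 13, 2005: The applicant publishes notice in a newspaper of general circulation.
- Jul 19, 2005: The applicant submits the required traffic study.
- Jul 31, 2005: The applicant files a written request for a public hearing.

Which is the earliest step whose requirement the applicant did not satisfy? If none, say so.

Step 1 — counting 60 days from Feb 23, 2005 (when the application is submitted) gives a deadline of Apr 24, 2005; done Apr 22, 2005 — timely.
Step 2 — 13 and 38 days from Apr 22, 2005 (when the application fee is paid) are May 5, 2005 and May 30, 2005 respectively; done May 7, 2005, which is between those dates.
Step 3 — counting 39 days from Apr 22, 2005 (when the application fee is paid) gives a deadline of May 31, 2005; done May 28, 2005 — timely.
Step 4 — counting 22 days from May 28, 2005 (when notice is mailed to adjoining owners) gives a deadline of Jun 19, 2005; Jun 22, 2005 misses that deadline by 3 days.

Step 4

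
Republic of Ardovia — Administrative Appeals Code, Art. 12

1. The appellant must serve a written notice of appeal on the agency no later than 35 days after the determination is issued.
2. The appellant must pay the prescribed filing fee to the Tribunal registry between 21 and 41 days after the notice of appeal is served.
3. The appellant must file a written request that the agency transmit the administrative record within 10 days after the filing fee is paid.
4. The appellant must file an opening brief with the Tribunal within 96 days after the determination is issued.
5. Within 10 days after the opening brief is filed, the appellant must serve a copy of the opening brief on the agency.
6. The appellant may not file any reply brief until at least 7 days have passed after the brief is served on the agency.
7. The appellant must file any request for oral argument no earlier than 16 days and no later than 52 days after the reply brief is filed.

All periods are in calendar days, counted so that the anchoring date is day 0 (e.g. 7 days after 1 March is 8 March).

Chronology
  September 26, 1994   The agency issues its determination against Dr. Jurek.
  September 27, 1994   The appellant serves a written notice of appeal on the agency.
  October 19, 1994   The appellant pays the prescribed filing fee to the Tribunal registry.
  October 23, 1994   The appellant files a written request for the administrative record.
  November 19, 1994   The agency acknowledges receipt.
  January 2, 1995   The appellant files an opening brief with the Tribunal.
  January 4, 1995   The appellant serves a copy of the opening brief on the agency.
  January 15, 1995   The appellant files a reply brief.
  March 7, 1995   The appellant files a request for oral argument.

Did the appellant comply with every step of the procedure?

No

(1) due by September 26, 1994 + 35 days = October 31, 1994; September 27, 1994 is within that limit.
(2) the permitted window runs from September 27, 1994 + 21 = October 18, 1994 to September 27, 1994 + 41 = November 7, 1994; October 19, 1994 falls inside that range.
(3) due by October 19, 1994 + 10 days = October 29, 1994; October 23, 1994 is within that limit.
(4) due by September 26, 1994 + 96 days = December 31, 1994; not done until January 2, 1995, 2 days after the deadline.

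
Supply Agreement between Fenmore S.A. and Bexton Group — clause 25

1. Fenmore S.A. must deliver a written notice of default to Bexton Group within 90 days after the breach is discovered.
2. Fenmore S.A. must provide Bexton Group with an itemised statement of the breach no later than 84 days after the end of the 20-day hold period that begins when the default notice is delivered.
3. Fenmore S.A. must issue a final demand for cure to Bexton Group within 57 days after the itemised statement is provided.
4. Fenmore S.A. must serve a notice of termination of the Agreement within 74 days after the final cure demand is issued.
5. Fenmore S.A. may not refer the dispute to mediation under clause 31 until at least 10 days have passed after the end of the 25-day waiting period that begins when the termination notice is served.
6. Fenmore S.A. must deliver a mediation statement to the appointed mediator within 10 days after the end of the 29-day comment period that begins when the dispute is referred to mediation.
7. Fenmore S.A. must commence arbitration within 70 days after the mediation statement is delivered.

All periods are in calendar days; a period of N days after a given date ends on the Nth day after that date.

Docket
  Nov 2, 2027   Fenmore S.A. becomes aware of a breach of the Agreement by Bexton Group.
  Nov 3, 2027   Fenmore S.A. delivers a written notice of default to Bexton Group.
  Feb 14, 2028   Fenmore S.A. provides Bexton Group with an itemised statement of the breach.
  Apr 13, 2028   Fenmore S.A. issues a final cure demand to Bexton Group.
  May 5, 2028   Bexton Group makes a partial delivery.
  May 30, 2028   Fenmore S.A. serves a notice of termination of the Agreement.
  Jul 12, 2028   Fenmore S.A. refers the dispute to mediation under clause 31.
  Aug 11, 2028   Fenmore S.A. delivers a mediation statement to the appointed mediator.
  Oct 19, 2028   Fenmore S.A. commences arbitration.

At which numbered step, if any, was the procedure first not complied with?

Step 3

Step 1: 90 days after Nov 2, 2027 (when the breach is discovered) is Jan 31, 2028; Nov 3, 2027 is within that limit.
Step 2: 84 days after Nov 23, 2027 (end of the 20-day hold period, which began when the default notice is delivered on Nov 3, 2027) is Feb 15, 2028; completed Feb 14, 2028, before the deadline.
Step 3: 57 days after Feb 14, 2028 (when the itemised statement is provided) is Apr 11, 2028; Apr 13, 2028 misses that deadline by 2 days.
Later steps need not be reached.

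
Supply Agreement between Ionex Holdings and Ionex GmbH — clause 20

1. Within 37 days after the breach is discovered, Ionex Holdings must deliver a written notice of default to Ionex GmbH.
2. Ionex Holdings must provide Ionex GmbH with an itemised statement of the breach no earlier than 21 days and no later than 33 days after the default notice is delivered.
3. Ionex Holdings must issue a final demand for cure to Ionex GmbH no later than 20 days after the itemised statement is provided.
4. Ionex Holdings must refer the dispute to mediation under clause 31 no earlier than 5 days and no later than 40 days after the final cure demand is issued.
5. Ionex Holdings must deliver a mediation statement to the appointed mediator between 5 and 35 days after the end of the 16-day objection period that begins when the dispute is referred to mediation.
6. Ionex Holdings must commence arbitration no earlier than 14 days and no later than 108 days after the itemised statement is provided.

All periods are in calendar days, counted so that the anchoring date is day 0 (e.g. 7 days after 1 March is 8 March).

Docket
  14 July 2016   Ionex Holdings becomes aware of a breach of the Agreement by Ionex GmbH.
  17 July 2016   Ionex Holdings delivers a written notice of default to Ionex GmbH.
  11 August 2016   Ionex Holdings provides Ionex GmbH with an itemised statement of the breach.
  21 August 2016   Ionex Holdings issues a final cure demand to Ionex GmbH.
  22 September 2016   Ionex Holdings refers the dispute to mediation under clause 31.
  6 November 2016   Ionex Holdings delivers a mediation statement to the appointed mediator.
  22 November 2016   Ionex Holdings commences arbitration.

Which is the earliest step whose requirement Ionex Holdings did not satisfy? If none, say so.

(1) due by 14 July 2016 + 37 days = 20 August 2016; 17 July 2016 is within that limit.
(2) the permitted window runs from 17 July 2016 + 21 = 7 August 2016 to 17 July 2016 + 33 = 19 August 2016; done 11 August 2016, which is between those dates.
(3) due by 11 August 2016 + 20 days = 31 August 2016; completed 21 August 2016, before the deadline.
(4) the permitted window runs from 21 August 2016 + 5 = 26 August 2016 to 21 August 2016 + 40 = 30 September 2016; 22 September 2016 falls inside that range.
(5) the permitted window runs from 8 October 2016 + 5 = 13 October 2016 to 8 October 2016 + 35 = 12 November 2016; 6 November 2016 falls inside that range.
(6) the permitted window runs from 11 August 2016 + 14 = 25 August 2016 to 11 August 2016 + 108 = 27 November 2016; done 22 November 2016 — within the window.

None — every step was satisfied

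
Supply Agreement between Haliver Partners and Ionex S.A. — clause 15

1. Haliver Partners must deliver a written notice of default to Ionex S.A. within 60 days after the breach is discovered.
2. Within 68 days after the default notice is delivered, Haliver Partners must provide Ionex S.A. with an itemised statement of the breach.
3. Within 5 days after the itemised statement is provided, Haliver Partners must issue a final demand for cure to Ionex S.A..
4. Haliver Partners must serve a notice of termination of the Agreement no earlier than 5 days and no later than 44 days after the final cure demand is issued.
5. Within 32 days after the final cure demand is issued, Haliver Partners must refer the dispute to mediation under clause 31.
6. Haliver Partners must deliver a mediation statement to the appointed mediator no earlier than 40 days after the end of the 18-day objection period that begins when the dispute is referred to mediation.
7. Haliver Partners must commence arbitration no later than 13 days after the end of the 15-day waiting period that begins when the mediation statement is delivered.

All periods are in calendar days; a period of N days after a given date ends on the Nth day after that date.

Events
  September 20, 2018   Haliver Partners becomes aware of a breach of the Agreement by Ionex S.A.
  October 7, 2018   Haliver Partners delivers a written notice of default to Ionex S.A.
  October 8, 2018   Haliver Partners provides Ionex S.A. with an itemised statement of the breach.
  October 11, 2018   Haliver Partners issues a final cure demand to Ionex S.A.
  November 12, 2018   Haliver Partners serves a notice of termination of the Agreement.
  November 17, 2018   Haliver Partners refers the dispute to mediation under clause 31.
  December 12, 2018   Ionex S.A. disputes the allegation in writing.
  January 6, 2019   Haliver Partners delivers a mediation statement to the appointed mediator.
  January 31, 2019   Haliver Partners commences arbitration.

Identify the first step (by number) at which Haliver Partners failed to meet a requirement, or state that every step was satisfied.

Step 5

Step 1: 60 days after September 20, 2018 (when the breach is discovered) is November 19, 2018; completed October 7, 2018, before the deadline.
Step 2: 68 days after October 7, 2018 (when the default notice is delivered) is December 14, 2018; completed October 8, 2018, before the deadline.
Step 3: 5 days after October 8, 2018 (when the itemised statement is provided) is October 13, 2018; October 11, 2018 is within that limit.
Step 4: the window is 5–44 days after October 11, 2018 (when the final cure demand is issued), so October 16, 2018 through November 24, 2018; November 12, 2018 falls inside that range.
Step 5: 32 days after October 11, 2018 (when the final cure demand is issued) is November 12, 2018; not done until November 17, 2018, 5 days after the deadline.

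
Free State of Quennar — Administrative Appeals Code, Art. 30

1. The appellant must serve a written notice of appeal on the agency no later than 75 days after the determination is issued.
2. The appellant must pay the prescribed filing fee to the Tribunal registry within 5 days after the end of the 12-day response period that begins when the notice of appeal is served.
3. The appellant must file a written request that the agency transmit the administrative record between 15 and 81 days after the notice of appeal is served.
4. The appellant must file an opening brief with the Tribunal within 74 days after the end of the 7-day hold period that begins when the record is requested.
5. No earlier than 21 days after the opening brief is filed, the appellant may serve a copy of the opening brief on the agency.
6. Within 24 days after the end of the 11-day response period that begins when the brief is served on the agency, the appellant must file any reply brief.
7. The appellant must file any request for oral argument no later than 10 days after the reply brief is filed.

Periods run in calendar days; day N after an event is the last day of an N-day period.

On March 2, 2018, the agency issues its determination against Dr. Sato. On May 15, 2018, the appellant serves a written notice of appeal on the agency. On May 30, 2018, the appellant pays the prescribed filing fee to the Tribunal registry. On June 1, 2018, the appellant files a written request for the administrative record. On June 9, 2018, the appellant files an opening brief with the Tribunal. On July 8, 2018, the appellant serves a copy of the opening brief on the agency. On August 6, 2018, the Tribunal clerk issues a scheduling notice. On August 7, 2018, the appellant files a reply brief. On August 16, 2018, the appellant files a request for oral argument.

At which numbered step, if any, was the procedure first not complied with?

Step 1: 75 days after March 2, 2018 (when the determination is issued) is May 16, 2018; completed May 15, 2018, before the deadline.
Step 2: 5 days after May 27, 2018 (end of the 12-day response period, which began when the notice of appeal is served on May 15, 2018) is June 1, 2018; completed May 30, 2018, before the deadline.
Step 3: the window is 15–81 days after May 15, 2018 (when the notice of appeal is served), so May 30, 2018 through August 4, 2018; done June 1, 2018 — within the window.
Step 4: 74 days after June 8, 2018 (end of the 7-day hold period, which began when the record is requested on June 1, 2018) is August 21, 2018; June 9, 2018 is within that limit.
Step 5: the earliest permitted date is 21 days after June 9, 2018 (when the opening brief is filed), i.e. June 30, 2018; done July 8, 2018, after the minimum wait.
Step 6: 24 days after July 19, 2018 (end of the 11-day response period, which began when the brief is served on the agency on July 8, 2018) is August 12, 2018; done August 7, 2018 — timely.
Step 7: 10 days after August 7, 2018 (when the reply brief is filed) is August 17, 2018; completed August 16, 2018, before the deadline.

None — every step was satisfied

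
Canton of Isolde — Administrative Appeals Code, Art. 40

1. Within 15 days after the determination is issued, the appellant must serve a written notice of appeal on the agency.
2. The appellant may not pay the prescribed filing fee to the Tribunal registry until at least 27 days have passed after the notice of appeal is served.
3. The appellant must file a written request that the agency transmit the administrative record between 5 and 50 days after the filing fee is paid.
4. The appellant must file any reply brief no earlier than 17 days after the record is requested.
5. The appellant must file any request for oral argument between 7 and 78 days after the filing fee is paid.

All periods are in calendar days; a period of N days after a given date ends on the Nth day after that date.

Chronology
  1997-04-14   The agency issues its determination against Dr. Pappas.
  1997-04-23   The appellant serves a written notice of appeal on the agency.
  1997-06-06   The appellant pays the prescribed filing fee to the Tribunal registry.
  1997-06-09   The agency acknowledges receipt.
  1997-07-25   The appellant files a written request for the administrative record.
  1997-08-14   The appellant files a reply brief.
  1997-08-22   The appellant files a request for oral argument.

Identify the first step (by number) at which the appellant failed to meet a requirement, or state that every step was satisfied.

Step 1: 15 days after 1997-04-14 (when the determination is issued) is 1997-04-29; completed 1997-04-23, before the deadline.
Step 2: the earliest permitted date is 27 days after 1997-04-23 (when the notice of appeal is served), i.e. 1997-05-20; done 1997-06-06, after the minimum wait.
Step 3: the window is 5–50 days after 1997-06-06 (when the filing fee is paid), so 1997-06-11 through 1997-07-26; 1997-07-25 falls inside that range.
Step 4: the earliest permitted date is 17 days after 1997-07-25 (when the record is requested), i.e. 1997-08-11; done 1997-08-14, after the minimum wait.
Step 5: the window is 7–78 days after 1997-06-06 (when the filing fee is paid), so 1997-06-13 through 1997-08-23; 1997-08-22 falls inside that range.

None — every step was satisfied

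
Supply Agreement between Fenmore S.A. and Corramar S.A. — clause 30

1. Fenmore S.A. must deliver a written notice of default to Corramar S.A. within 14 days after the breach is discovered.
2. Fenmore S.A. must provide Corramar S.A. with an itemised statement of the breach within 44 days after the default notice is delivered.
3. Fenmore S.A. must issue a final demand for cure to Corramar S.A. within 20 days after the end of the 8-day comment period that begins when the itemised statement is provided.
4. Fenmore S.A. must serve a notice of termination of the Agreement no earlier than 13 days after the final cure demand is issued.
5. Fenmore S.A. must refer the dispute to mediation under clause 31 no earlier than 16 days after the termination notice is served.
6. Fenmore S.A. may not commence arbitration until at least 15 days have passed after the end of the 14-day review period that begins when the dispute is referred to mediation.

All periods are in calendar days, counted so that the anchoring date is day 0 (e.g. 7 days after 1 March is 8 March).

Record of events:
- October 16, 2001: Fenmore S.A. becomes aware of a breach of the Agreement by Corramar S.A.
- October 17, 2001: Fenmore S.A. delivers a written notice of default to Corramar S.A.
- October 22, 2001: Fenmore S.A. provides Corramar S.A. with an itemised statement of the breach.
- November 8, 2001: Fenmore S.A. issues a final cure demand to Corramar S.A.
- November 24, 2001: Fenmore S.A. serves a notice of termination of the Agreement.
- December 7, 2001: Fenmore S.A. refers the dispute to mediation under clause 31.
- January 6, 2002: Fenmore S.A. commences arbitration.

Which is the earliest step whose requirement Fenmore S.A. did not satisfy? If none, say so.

Step 5

Step 1 — counting 14 days from October 16, 2001 (when the breach is discovered) gives a deadline of October 30, 2001; completed October 17, 2001, before the deadline.
Step 2 — counting 44 days from October 17, 2001 (when the default notice is delivered) gives a deadline of November 30, 2001; done October 22, 2001 — timely.
Step 3 — counting 20 days from October 30, 2001 (end of the 8-day comment period, which began when the itemised statement is provided on October 22, 2001) gives a deadline of November 19, 2001; completed November 8, 2001, before the deadline.
Step 4 — must wait 13 days from November 8, 2001 (when the final cure demand is issued), so not before November 21, 2001; done November 24, 2001 — permitted.
Step 5 — must wait 16 days from November 24, 2001 (when the termination notice is served), so not before December 10, 2001; December 7, 2001 is 3 days before the earliest permitted date.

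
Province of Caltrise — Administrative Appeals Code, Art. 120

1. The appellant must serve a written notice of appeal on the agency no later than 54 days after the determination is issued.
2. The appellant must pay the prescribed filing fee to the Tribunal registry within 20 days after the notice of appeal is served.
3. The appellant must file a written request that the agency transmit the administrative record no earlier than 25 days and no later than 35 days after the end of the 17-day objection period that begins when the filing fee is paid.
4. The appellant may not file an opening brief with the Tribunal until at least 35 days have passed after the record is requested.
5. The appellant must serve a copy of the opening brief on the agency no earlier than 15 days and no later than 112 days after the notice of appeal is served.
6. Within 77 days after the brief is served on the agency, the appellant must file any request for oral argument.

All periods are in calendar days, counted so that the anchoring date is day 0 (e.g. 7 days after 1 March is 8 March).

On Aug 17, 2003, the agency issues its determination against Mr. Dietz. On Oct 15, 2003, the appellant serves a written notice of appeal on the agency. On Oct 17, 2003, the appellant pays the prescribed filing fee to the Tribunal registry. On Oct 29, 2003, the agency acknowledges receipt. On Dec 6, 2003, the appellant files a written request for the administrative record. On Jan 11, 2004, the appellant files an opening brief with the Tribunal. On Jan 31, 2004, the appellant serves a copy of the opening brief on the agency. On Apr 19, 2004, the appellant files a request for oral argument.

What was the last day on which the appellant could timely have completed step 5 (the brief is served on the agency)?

Feb 4, 2004

Step 5 runs from Oct 15, 2003, when the notice of appeal is served. The window is 15–112 days after Oct 15, 2003; it closes on Feb 4, 2004.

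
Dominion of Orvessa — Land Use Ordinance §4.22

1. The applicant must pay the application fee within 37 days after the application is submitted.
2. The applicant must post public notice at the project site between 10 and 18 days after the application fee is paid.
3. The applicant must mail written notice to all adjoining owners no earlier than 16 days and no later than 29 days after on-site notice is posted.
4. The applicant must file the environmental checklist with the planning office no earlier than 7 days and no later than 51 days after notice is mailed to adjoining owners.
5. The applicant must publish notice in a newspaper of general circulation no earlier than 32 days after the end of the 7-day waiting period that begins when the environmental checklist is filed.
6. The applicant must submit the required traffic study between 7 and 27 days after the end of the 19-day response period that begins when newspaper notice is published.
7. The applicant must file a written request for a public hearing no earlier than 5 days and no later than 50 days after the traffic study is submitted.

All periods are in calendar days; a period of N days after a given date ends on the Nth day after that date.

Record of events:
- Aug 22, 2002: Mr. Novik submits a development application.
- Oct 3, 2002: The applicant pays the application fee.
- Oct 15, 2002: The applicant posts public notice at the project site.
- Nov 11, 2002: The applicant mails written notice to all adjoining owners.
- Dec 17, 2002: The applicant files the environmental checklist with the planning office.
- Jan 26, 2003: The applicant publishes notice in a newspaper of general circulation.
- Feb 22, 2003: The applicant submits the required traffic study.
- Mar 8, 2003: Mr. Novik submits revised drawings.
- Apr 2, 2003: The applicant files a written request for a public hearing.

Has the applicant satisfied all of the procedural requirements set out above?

Step 1: 37 days after Aug 22, 2002 (when the application is submitted) is Sep 28, 2002; not done until Oct 3, 2002, 5 days after the deadline.
No need to go further; step 1 was not satisfied.

No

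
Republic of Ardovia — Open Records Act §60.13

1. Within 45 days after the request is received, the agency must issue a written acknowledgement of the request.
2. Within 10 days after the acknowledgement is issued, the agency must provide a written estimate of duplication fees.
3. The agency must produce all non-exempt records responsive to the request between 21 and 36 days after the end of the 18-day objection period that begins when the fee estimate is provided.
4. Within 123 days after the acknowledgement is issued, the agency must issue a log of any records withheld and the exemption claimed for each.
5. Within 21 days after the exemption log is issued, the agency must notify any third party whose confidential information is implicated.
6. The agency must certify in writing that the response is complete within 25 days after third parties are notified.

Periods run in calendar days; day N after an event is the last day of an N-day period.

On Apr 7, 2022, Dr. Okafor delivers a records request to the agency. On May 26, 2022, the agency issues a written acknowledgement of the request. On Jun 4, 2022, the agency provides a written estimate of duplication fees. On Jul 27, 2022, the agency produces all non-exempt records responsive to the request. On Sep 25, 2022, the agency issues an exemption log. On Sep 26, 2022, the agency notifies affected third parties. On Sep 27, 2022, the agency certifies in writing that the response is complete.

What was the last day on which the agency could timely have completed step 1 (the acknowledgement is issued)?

May 22, 2022

Step 1 runs from Apr 7, 2022, when the request is received. 45 days after Apr 7, 2022 is May 22, 2022.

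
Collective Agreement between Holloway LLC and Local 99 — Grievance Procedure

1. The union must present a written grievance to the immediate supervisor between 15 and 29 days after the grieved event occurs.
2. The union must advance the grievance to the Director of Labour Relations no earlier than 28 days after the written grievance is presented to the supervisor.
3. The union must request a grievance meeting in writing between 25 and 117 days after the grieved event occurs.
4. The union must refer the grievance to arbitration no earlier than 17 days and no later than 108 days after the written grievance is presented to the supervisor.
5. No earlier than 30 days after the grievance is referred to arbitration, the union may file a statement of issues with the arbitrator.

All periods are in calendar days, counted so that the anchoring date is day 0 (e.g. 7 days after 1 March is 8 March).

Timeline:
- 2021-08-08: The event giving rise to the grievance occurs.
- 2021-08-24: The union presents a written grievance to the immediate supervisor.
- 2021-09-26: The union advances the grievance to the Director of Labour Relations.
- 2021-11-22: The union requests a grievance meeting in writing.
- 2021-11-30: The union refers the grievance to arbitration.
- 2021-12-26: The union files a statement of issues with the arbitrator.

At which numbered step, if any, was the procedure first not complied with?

Step 1: the window is 15–29 days after 2021-08-08 (when the grieved event occurs), so 2021-08-23 through 2021-09-06; done 2021-08-24 — within the window.
Step 2: the earliest permitted date is 28 days after 2021-08-24 (when the written grievance is presented to the supervisor), i.e. 2021-09-21; done 2021-09-26, after the minimum wait.
Step 3: the window is 25–117 days after 2021-08-08 (when the grieved event occurs), so 2021-09-02 through 2021-12-03; done 2021-11-22 — within the window.
Step 4: the window is 17–108 days after 2021-08-24 (when the written grievance is presented to the supervisor), so 2021-09-10 through 2021-12-10; done 2021-11-30, which is between those dates.
Step 5: the earliest permitted date is 30 days after 2021-11-30 (when the grievance is referred to arbitration), i.e. 2021-12-30; 2021-12-26 is 4 days before the earliest permitted date.

Step 5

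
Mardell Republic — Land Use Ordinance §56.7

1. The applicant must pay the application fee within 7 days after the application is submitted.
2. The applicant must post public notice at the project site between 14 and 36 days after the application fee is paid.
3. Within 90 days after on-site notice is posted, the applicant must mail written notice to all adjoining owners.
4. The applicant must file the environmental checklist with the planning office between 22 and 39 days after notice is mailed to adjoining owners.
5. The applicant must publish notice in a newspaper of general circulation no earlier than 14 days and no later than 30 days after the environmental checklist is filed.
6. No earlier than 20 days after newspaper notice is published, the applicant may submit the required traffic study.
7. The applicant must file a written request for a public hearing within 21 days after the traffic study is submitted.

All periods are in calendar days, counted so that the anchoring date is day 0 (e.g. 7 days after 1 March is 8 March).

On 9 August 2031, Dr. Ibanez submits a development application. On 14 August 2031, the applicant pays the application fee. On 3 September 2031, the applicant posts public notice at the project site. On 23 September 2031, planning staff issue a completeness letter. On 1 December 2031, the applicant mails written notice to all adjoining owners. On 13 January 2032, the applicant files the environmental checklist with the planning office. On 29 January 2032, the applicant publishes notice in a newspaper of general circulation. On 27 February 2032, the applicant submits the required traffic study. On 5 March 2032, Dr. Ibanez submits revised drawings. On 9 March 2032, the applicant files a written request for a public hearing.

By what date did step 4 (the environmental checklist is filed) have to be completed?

Step 4 runs from 1 December 2031, when notice is mailed to adjoining owners. The window is 22–39 days after 1 December 2031; it closes on 9 January 2032.

9 January 2032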